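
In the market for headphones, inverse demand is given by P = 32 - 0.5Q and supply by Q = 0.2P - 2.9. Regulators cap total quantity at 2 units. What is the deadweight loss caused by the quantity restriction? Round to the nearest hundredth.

3.84

Rewriting supply in inverse form: P = 14.5 + 5Q.
Without the quota, 32 - 0.5Q = 14.5 + 5Q gives Q* = 3.1818.
At Q = 2 the demand price is 32 - 0.5(2) = 31 and the supply price is 14.5 + 5(2) = 24.5.
Deadweight loss is the triangle between the curves from 2 to 3.1818: (1/2)(31 - 24.5)(3.1818 - 2) = 3.8409.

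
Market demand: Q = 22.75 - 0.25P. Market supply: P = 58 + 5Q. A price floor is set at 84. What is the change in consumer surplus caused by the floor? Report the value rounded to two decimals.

-20.76

Rewriting demand in inverse form: P = 91 - 4Q.
Free-market equilibrium: 91 - 4Q = 58 + 5Q gives Q* = 3.6667, P* = 76.3333.
At the floor price 84, quantity demanded is (91 - 84)/4 = 1.75; demand is the short side, so Q = 1.75 trades at P = 84.
CS goes from (1/2)(3.6667)(14.6667) = 26.8889 to 6.125 (computed as (91 - 84)(1.75) - (1/2)(4)(1.75)^2), a change of -20.7639.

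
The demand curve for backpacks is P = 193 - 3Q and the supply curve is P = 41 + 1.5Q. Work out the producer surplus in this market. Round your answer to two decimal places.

855.70

Set 193 - 3Q = 41 + 1.5Q, which gives 152 = 4.5Q, so Q* = 33.7778 and P* = 193 - 3(33.7778) = 91.6667.
The supply curve's price intercept is 41, so PS = (1/2)(Q*)(P* - 41) = (1/2)(33.7778)(50.6667) = 855.7037.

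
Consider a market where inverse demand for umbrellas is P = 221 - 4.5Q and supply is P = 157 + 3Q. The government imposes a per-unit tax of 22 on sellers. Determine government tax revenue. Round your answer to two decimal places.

123.20

Pre-tax equilibrium: 221 - 4.5Q = 157 + 3Q gives Q* = 8.5333, P* = 182.6.
A tax on sellers shifts supply up by 22: 221 - 4.5Q = 157 + 3Q + 22, so Q_t = 5.6. Buyers pay P_b = 195.8; sellers receive P_s = P_b - 22 = 173.8.
Revenue is the tax times quantity traded: 22 x 5.6 = 123.2.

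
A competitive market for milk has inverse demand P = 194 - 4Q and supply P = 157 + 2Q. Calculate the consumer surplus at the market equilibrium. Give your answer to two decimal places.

76.06

Set 194 - 4Q = 157 + 2Q, which gives 37 = 6Q, so Q* = 6.1667 and P* = 194 - 4(6.1667) = 169.3333.
CS is the area between the demand curve and P* from 0 to Q*: (1/2)(6.1667)(24.6667) = 76.0556.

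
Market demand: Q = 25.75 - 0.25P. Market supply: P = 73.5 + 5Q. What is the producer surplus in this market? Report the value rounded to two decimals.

Rewriting demand in inverse form: P = 103 - 4Q.
Equilibrium: 103 - 4Q = 73.5 + 5Q, so Q* = 3.2778 and P* = 89.8889.
Producer surplus is the triangle above supply below P*: (1/2)(3.2778)(89.8889 - 73.5) = (1/2)(3.2778)(16.3889) = 26.8596.

26.86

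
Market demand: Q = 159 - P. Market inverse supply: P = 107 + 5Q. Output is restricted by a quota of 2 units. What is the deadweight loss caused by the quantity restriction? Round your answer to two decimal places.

Rewriting demand in inverse form: P = 159 - Q.
Unrestricted equilibrium: Q* = (159 - 107)/(1 + 5) = 8.6667.
At Q = 2 the demand price is 159 - (2) = 157 and the supply price is 107 + 5(2) = 117.
Deadweight loss is the triangle between the curves from 2 to 8.6667: (1/2)(157 - 117)(8.6667 - 2) = 133.3333.

133.33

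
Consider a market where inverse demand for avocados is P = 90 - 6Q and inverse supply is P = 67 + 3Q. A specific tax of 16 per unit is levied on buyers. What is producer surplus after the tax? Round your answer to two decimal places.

0.91

Pre-tax equilibrium: 90 - 6Q = 67 + 3Q gives Q* = 2.5556, P* = 74.6667.
With the tax, buyers' net willingness to pay falls by 16: (90 - 16) - 6Q = 67 + 3Q, so Q_t = 0.7778. Buyers pay P_b = 85.3333; sellers receive P_s = P_b - 16 = 69.3333.
Producer surplus is the triangle above supply below P_s: (1/2)(0.7778)(69.3333 - 67) = 0.9074.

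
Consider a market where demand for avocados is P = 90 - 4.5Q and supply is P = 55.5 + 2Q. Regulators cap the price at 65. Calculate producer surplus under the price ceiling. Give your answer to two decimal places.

Free-market equilibrium: 90 - 4.5Q = 55.5 + 2Q gives Q* = 5.3077, P* = 66.1154.
At the ceiling price 65, quantity supplied is (65 - 55.5)/2 = 4.75; supply is the short side, so Q = 4.75 trades at P = 65.
PS is the triangle above supply below 65: (1/2)(4.75)(65 - 55.5) = 22.5625.

22.56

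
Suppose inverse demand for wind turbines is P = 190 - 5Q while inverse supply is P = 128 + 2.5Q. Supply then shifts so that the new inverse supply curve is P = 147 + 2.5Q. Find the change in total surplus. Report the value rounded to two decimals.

-133.00

Initial equilibrium: Q_0 = 8.2667, P_0 = 148.6667; CS_0 = (1/2)(8.2667)(41.3333) = 170.8444, PS_0 = (1/2)(8.2667)(20.6667) = 85.4222.
New equilibrium: 190 - 5Q = 147 + 2.5Q gives Q_1 = 5.7333, P_1 = 161.3333; CS_1 = 82.1778, PS_1 = 41.0889.
Change in total surplus = (82.1778 + 41.0889) - (170.8444 + 85.4222) = -133.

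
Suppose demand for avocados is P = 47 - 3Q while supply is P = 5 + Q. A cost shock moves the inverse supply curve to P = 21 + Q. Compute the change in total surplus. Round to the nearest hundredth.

-136.00

Initial equilibrium: Q_0 = 10.5, P_0 = 15.5; CS_0 = (1/2)(10.5)(31.5) = 165.375, PS_0 = (1/2)(10.5)(10.5) = 55.125.
New equilibrium: 47 - 3Q = 21 + Q gives Q_1 = 6.5, P_1 = 27.5; CS_1 = 63.375, PS_1 = 21.125.
Change in total surplus = (63.375 + 21.125) - (165.375 + 55.125) = -136.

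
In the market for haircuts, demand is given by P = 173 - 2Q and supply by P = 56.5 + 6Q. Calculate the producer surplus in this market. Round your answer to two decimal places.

Equilibrium: 173 - 2Q = 56.5 + 6Q, so Q* = 14.5625 and P* = 143.875.
The supply curve's price intercept is 56.5, so PS = (1/2)(Q*)(P* - 56.5) = (1/2)(14.5625)(87.375) = 636.1992.

636.20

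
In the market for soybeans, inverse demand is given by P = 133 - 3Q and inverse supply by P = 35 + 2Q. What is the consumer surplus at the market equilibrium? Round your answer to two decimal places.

Set 133 - 3Q = 35 + 2Q, which gives 98 = 5Q, so Q* = 19.6 and P* = 133 - 3(19.6) = 74.2.
Consumer surplus is the triangle under demand above P*: (1/2)(19.6)(133 - 74.2) = (1/2)(19.6)(58.8) = 576.24.

576.24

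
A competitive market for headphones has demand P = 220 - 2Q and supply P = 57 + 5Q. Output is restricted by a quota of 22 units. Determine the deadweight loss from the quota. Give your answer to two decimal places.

Unrestricted equilibrium: Q* = (220 - 57)/(2 + 5) = 23.2857.
At Q = 22 the demand price is 220 - 2(22) = 176 and the supply price is 57 + 5(22) = 167.
Deadweight loss is the triangle between the curves from 22 to 23.2857: (1/2)(176 - 167)(23.2857 - 22) = 5.7857.

5.79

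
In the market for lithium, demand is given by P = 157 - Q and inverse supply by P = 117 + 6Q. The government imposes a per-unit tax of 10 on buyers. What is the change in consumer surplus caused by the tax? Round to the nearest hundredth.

Without the tax, 157 - Q = 117 + 6Q so Q* = 5.7143 and P* = 151.2857.
A tax on buyers shifts demand down by 10: (157 - 10) - Q = 117 + 6Q, so Q_t = 4.2857. Buyers pay P_b = 152.7143; sellers receive P_s = P_b - 10 = 142.7143.
Consumers lose the trapezoid between P* and P_b out to Q_t plus the triangle from Q_t to Q*: change in CS = 9.1837 - 16.3265 = -7.1429.

-7.14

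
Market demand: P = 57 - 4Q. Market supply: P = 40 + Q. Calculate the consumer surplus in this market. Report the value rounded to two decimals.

23.12

Setting demand equal to supply, 17 = 5Q, so Q* = 3.4 and P* = 43.4.
The demand choke price is 57, so CS = (1/2)(Q*)(57 - P*) = (1/2)(3.4)(13.6) = 23.12.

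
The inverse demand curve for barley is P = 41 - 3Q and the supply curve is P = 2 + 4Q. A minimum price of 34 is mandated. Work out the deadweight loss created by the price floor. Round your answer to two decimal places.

Free-market equilibrium: 41 - 3Q = 2 + 4Q gives Q* = 5.5714, P* = 24.2857.
At the floor price 34, quantity demanded is (41 - 34)/3 = 2.3333; demand is the short side, so Q = 2.3333 trades at P = 34.
At Q = 2.3333 the demand price is 34 and the supply price is 11.3333. Deadweight loss is the triangle between the curves from 2.3333 to 5.5714: (1/2)(34 - 11.3333)(5.5714 - 2.3333) = 36.6984.

36.70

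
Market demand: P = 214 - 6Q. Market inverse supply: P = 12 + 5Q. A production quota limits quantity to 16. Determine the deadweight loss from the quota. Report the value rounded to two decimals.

30.73

Without the quota, 214 - 6Q = 12 + 5Q gives Q* = 18.3636.
At Q = 16 the demand price is 214 - 6(16) = 118 and the supply price is 12 + 5(16) = 92.
DWL = (1/2)(gap between curves at 16) x (Q* - 16) = (1/2)(26)(2.3636) = 30.7273.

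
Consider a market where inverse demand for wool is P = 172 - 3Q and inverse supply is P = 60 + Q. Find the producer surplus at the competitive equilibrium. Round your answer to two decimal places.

392.00

Set 172 - 3Q = 60 + Q, which gives 112 = 4Q, so Q* = 28 and P* = 172 - 3(28) = 88.
Producer surplus is the triangle above supply below P*: (1/2)(28)(88 - 60) = (1/2)(28)(28) = 392.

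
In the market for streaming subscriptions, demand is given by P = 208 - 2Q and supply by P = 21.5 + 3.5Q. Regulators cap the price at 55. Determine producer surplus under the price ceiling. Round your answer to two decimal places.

160.32

Without the control, 208 - 2Q = 21.5 + 3.5Q so Q* = 33.9091 and P* = 140.1818.
At the ceiling price 55, quantity supplied is (55 - 21.5)/3.5 = 9.5714; supply is the short side, so Q = 9.5714 trades at P = 55.
PS is the triangle above supply below 55: (1/2)(9.5714)(55 - 21.5) = 160.3214.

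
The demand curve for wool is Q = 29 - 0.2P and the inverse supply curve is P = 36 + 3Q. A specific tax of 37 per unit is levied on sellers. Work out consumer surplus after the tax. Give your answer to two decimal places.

202.50

Rewriting demand in inverse form: P = 145 - 5Q.
Pre-tax equilibrium: 145 - 5Q = 36 + 3Q gives Q* = 13.625, P* = 76.875.
A tax on sellers shifts supply up by 37: 145 - 5Q = 36 + 3Q + 37, so Q_t = 9. Buyers pay P_b = 100; sellers receive P_s = P_b - 37 = 63.
Consumer surplus is the triangle under demand above P_b: (1/2)(9)(145 - 100) = 202.5.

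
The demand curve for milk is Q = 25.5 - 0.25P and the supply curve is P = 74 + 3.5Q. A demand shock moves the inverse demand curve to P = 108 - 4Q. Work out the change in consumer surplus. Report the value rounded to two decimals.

13.23

Rewriting demand in inverse form: P = 102 - 4Q.
Initial equilibrium: Q_0 = 3.7333, P_0 = 87.0667; CS_0 = (1/2)(3.7333)(14.9333) = 27.8756, PS_0 = (1/2)(3.7333)(13.0667) = 24.3911.
New equilibrium: 108 - 4Q = 74 + 3.5Q gives Q_1 = 4.5333, P_1 = 89.8667; CS_1 = 41.1022, PS_1 = 35.9644.
Change in consumer surplus = 41.1022 - 27.8756 = 13.2267.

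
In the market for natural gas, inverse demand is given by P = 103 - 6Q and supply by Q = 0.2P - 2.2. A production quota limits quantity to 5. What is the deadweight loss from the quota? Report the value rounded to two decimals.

62.23

Rewriting supply in inverse form: P = 11 + 5Q.
Unrestricted equilibrium: Q* = (103 - 11)/(6 + 5) = 8.3636.
At Q = 5 the demand price is 103 - 6(5) = 73 and the supply price is 11 + 5(5) = 36.
Deadweight loss is the triangle between the curves from 5 to 8.3636: (1/2)(73 - 36)(8.3636 - 5) = 62.2273.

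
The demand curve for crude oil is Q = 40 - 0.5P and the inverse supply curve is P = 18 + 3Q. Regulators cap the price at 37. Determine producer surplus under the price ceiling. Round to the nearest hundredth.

Rewriting demand in inverse form: P = 80 - 2Q.
Free-market equilibrium: 80 - 2Q = 18 + 3Q gives Q* = 12.4, P* = 55.2.
At P = 37, sellers supply (37 - 18)/3 = 6.3333 while buyers want more, so the quantity traded is 6.3333 at price 37.
PS is the triangle above supply below 37: (1/2)(6.3333)(37 - 18) = 60.1667.

60.17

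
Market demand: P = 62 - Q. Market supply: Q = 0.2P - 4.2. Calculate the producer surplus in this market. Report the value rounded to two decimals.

116.74

Rewriting supply in inverse form: P = 21 + 5Q.
Set 62 - Q = 21 + 5Q, which gives 41 = 6Q, so Q* = 6.8333 and P* = 62 - (6.8333) = 55.1667.
Producer surplus is the triangle above supply below P*: (1/2)(6.8333)(55.1667 - 21) = (1/2)(6.8333)(34.1667) = 116.7361.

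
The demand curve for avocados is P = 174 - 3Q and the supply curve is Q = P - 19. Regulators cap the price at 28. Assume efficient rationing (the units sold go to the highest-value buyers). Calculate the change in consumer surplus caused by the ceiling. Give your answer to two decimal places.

-1059.84

Rewriting supply in inverse form: P = 19 + Q.
Without the control, 174 - 3Q = 19 + Q so Q* = 38.75 and P* = 57.75.
At the ceiling price 28, quantity supplied is (28 - 19)/1 = 9; supply is the short side, so Q = 9 trades at P = 28.
CS goes from (1/2)(38.75)(116.25) = 2252.3438 to 1192.5 (computed as (174 - 28)(9) - (1/2)(3)(9)^2), a change of -1059.8438.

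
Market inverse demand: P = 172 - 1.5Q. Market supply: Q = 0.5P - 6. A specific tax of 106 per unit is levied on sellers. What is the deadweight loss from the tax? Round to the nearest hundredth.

1605.14

Rewriting supply in inverse form: P = 12 + 2Q.
Without the tax, 172 - 1.5Q = 12 + 2Q so Q* = 45.7143 and P* = 103.4286.
A tax on sellers shifts supply up by 106: 172 - 1.5Q = 12 + 2Q + 106, so Q_t = 15.4286. Buyers pay P_b = 148.8571; sellers receive P_s = P_b - 106 = 42.8571.
Deadweight loss is the triangle between the curves from Q_t to Q*: (1/2)(45.7143 - 15.4286)(106) = 1605.1429.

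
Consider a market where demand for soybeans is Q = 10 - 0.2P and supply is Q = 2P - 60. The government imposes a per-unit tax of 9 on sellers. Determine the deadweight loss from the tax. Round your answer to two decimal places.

Rewriting demand in inverse form: P = 50 - 5Q.
Rewriting supply in inverse form: P = 30 + 0.5Q.
Without the tax, 50 - 5Q = 30 + 0.5Q so Q* = 3.6364 and P* = 31.8182.
A tax on sellers shifts supply up by 9: 50 - 5Q = 30 + 0.5Q + 9, so Q_t = 2. Buyers pay P_b = 40; sellers receive P_s = P_b - 9 = 31.
Deadweight loss is the triangle between the curves from Q_t to Q*: (1/2)(3.6364 - 2)(9) = 7.3636.

7.36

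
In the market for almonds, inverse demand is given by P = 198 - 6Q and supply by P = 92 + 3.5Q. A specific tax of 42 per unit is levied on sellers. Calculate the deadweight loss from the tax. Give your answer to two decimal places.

Pre-tax equilibrium: 198 - 6Q = 92 + 3.5Q gives Q* = 11.1579, P* = 131.0526.
A tax on sellers shifts supply up by 42: 198 - 6Q = 92 + 3.5Q + 42, so Q_t = 6.7368. Buyers pay P_b = 157.5789; sellers receive P_s = P_b - 42 = 115.5789.
Deadweight loss is the triangle between the curves from Q_t to Q*: (1/2)(11.1579 - 6.7368)(42) = 92.8421.

92.84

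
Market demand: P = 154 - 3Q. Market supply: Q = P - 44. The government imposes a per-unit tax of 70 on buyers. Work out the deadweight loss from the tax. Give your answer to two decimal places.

Rewriting supply in inverse form: P = 44 + Q.
Pre-tax equilibrium: 154 - 3Q = 44 + Q gives Q* = 27.5, P* = 71.5.
A tax on buyers shifts demand down by 70: (154 - 70) - 3Q = 44 + Q, so Q_t = 10. Buyers pay P_b = 124; sellers receive P_s = P_b - 70 = 54.
The welfare triangle lost has base Q* - Q_t = 17.5 and height t = 70, so DWL = (1/2)(17.5)(70) = 612.5.

612.50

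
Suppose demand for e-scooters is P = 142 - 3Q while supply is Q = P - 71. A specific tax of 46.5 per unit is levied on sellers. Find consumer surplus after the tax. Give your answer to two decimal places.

56.27

Rewriting supply in inverse form: P = 71 + Q.
Pre-tax equilibrium: 142 - 3Q = 71 + Q gives Q* = 17.75, P* = 88.75.
A tax on sellers shifts supply up by 46.5: 142 - 3Q = 71 + Q + 46.5, so Q_t = 6.125. Buyers pay P_b = 123.625; sellers receive P_s = P_b - 46.5 = 77.125.
CS = (1/2)(Q_t)(142 - P_b) = (1/2)(6.125)(18.375) = 56.2734.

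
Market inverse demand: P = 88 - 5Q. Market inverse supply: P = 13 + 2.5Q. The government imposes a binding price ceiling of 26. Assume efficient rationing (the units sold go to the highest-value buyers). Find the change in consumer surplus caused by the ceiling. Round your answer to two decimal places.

4.80

Free-market equilibrium: 88 - 5Q = 13 + 2.5Q gives Q* = 10, P* = 38.
At the ceiling price 26, quantity supplied is (26 - 13)/2.5 = 5.2; supply is the short side, so Q = 5.2 trades at P = 26.
CS goes from (1/2)(10)(50) = 250 to 254.8 (computed as (88 - 26)(5.2) - (1/2)(5)(5.2)^2), a change of 4.8.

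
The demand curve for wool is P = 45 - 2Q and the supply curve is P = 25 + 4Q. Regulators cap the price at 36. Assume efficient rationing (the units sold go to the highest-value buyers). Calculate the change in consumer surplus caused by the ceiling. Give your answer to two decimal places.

6.08

Free-market equilibrium: 45 - 2Q = 25 + 4Q gives Q* = 3.3333, P* = 38.3333.
At P = 36, sellers supply (36 - 25)/4 = 2.75 while buyers want more, so the quantity traded is 2.75 at price 36.
CS goes from (1/2)(3.3333)(6.6667) = 11.1111 to 17.1875 (computed as (45 - 36)(2.75) - (1/2)(2)(2.75)^2), a change of 6.0764.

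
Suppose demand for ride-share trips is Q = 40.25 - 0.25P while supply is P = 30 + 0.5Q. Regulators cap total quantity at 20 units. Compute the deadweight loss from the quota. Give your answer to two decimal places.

Rewriting demand in inverse form: P = 161 - 4Q.
Without the quota, 161 - 4Q = 30 + 0.5Q gives Q* = 29.1111.
At Q = 20 the demand price is 161 - 4(20) = 81 and the supply price is 30 + 0.5(20) = 40.
Deadweight loss is the triangle between the curves from 20 to 29.1111: (1/2)(81 - 40)(29.1111 - 20) = 186.7778.

186.78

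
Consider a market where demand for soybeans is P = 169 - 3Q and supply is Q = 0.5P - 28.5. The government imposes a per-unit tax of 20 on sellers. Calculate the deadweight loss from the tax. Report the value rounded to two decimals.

40.00

Rewriting supply in inverse form: P = 57 + 2Q.
Without the tax, 169 - 3Q = 57 + 2Q so Q* = 22.4 and P* = 101.8.
A tax on sellers shifts supply up by 20: 169 - 3Q = 57 + 2Q + 20, so Q_t = 18.4. Buyers pay P_b = 113.8; sellers receive P_s = P_b - 20 = 93.8.
Deadweight loss is the triangle between the curves from Q_t to Q*: (1/2)(22.4 - 18.4)(20) = 40.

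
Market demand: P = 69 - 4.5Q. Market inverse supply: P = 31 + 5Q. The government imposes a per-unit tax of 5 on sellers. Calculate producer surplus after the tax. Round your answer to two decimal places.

Pre-tax equilibrium: 69 - 4.5Q = 31 + 5Q gives Q* = 4, P* = 51.
A tax on sellers shifts supply up by 5: 69 - 4.5Q = 31 + 5Q + 5, so Q_t = 3.4737. Buyers pay P_b = 53.3684; sellers receive P_s = P_b - 5 = 48.3684.
Producer surplus is the triangle above supply below P_s: (1/2)(3.4737)(48.3684 - 31) = 30.1662.

30.17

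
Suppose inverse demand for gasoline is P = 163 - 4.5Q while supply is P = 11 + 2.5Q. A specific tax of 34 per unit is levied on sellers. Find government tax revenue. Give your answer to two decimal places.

573.14

Without the tax, 163 - 4.5Q = 11 + 2.5Q so Q* = 21.7143 and P* = 65.2857.
With the tax, sellers need 34 more per unit: 163 - 4.5Q = 11 + 2.5Q + 34, so Q_t = 16.8571. Buyers pay P_b = 87.1429; sellers receive P_s = P_b - 34 = 53.1429.
Revenue is the tax times quantity traded: 34 x 16.8571 = 573.1429.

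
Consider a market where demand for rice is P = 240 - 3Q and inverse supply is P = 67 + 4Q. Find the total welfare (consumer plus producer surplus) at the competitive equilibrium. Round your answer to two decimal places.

2137.79

Setting demand equal to supply, 173 = 7Q, so Q* = 24.7143 and P* = 165.8571.
Total surplus is the full triangle between the curves from 0 to Q*: (1/2)(24.7143)(240 - 67) = 2137.7857.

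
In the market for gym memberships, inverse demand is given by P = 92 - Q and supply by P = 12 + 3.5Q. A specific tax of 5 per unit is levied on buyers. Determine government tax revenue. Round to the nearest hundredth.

83.33

Pre-tax equilibrium: 92 - Q = 12 + 3.5Q gives Q* = 17.7778, P* = 74.2222.
With the tax, buyers' net willingness to pay falls by 5: (92 - 5) - Q = 12 + 3.5Q, so Q_t = 16.6667. Buyers pay P_b = 75.3333; sellers receive P_s = P_b - 5 = 70.3333.
Tax revenue = t x Q_t = 5 x 16.6667 = 83.3333.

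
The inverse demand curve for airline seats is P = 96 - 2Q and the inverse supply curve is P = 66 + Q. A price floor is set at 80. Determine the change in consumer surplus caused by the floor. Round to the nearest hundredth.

Without the control, 96 - 2Q = 66 + Q so Q* = 10 and P* = 76.
At the floor price 80, quantity demanded is (96 - 80)/2 = 8; demand is the short side, so Q = 8 trades at P = 80.
CS goes from (1/2)(10)(20) = 100 to 64 (computed as (96 - 80)(8) - (1/2)(2)(8)^2), a change of -36.

-36.00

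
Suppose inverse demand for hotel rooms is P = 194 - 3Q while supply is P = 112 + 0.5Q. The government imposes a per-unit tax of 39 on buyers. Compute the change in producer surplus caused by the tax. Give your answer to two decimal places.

-99.49

Without the tax, 194 - 3Q = 112 + 0.5Q so Q* = 23.4286 and P* = 123.7143.
With the tax, buyers' net willingness to pay falls by 39: (194 - 39) - 3Q = 112 + 0.5Q, so Q_t = 12.2857. Buyers pay P_b = 157.1429; sellers receive P_s = P_b - 39 = 118.1429.
Producers lose the trapezoid between P_s and P* out to Q_t plus the triangle from Q_t to Q*: change in PS = 37.7347 - 137.2245 = -99.4898.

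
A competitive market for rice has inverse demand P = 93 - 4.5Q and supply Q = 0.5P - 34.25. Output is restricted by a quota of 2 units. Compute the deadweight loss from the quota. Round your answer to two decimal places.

10.17

Rewriting supply in inverse form: P = 68.5 + 2Q.
Without the quota, 93 - 4.5Q = 68.5 + 2Q gives Q* = 3.7692.
At Q = 2 the demand price is 93 - 4.5(2) = 84 and the supply price is 68.5 + 2(2) = 72.5.
DWL = (1/2)(gap between curves at 2) x (Q* - 2) = (1/2)(11.5)(1.7692) = 10.1731.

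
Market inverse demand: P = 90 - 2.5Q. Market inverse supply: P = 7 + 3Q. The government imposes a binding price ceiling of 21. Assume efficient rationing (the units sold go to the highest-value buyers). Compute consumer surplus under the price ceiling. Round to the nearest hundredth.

Free-market equilibrium: 90 - 2.5Q = 7 + 3Q gives Q* = 15.0909, P* = 52.2727.
At the ceiling price 21, quantity supplied is (21 - 7)/3 = 4.6667; supply is the short side, so Q = 4.6667 trades at P = 21.
The demand price at Q = 4.6667 is 78.3333. CS is the trapezoid between demand and 21 over [0, 4.6667]: (1/2)[(90 - 21) + (78.3333 - 21)](4.6667) = 294.7778.

294.78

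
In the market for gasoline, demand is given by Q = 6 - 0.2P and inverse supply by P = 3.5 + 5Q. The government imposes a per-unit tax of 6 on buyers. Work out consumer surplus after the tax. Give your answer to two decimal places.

10.51

Rewriting demand in inverse form: P = 30 - 5Q.
Without the tax, 30 - 5Q = 3.5 + 5Q so Q* = 2.65 and P* = 16.75.
A tax on buyers shifts demand down by 6: (30 - 6) - 5Q = 3.5 + 5Q, so Q_t = 2.05. Buyers pay P_b = 19.75; sellers receive P_s = P_b - 6 = 13.75.
CS = (1/2)(Q_t)(30 - P_b) = (1/2)(2.05)(10.25) = 10.5062.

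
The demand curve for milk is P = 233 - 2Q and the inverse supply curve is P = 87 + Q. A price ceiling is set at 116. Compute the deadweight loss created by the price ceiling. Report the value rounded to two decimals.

580.17

Without the control, 233 - 2Q = 87 + Q so Q* = 48.6667 and P* = 135.6667.
At P = 116, sellers supply (116 - 87)/1 = 29 while buyers want more, so the quantity traded is 29 at price 116.
At Q = 29 the demand price is 175 and the supply price is 116. Deadweight loss is the triangle between the curves from 29 to 48.6667: (1/2)(175 - 116)(48.6667 - 29) = 580.1667.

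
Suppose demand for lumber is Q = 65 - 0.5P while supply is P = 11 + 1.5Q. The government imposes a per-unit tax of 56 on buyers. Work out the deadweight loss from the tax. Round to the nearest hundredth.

Rewriting demand in inverse form: P = 130 - 2Q.
Pre-tax equilibrium: 130 - 2Q = 11 + 1.5Q gives Q* = 34, P* = 62.
A tax on buyers shifts demand down by 56: (130 - 56) - 2Q = 11 + 1.5Q, so Q_t = 18. Buyers pay P_b = 94; sellers receive P_s = P_b - 56 = 38.
The welfare triangle lost has base Q* - Q_t = 16 and height t = 56, so DWL = (1/2)(16)(56) = 448.

448.00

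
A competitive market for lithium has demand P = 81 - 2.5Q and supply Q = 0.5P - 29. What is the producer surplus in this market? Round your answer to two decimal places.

Rewriting supply in inverse form: P = 58 + 2Q.
Setting demand equal to supply, 23 = 4.5Q, so Q* = 5.1111 and P* = 68.2222.
Producer surplus is the triangle above supply below P*: (1/2)(5.1111)(68.2222 - 58) = (1/2)(5.1111)(10.2222) = 26.1235.

26.12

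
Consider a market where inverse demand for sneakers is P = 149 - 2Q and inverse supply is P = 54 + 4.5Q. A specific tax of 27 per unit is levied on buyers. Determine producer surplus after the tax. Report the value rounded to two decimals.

246.25

Pre-tax equilibrium: 149 - 2Q = 54 + 4.5Q gives Q* = 14.6154, P* = 119.7692.
With the tax, buyers' net willingness to pay falls by 27: (149 - 27) - 2Q = 54 + 4.5Q, so Q_t = 10.4615. Buyers pay P_b = 128.0769; sellers receive P_s = P_b - 27 = 101.0769.
PS = (1/2)(Q_t)(P_s - 54) = (1/2)(10.4615)(47.0769) = 246.2485.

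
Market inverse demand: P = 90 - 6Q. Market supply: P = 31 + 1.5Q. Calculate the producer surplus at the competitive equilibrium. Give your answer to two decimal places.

46.41

Setting demand equal to supply, 59 = 7.5Q, so Q* = 7.8667 and P* = 42.8.
PS is the area between P* and the supply curve from 0 to Q*: (1/2)(7.8667)(11.8) = 46.4133.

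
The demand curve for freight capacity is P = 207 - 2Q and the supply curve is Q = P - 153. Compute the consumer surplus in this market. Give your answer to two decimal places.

324.00

Rewriting supply in inverse form: P = 153 + Q.
Setting demand equal to supply, 54 = 3Q, so Q* = 18 and P* = 171.
The demand choke price is 207, so CS = (1/2)(Q*)(207 - P*) = (1/2)(18)(36) = 324.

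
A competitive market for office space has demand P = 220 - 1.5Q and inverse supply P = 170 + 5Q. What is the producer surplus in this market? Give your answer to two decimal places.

147.93

Set 220 - 1.5Q = 170 + 5Q, which gives 50 = 6.5Q, so Q* = 7.6923 and P* = 220 - 1.5(7.6923) = 208.4615.
Producer surplus is the triangle above supply below P*: (1/2)(7.6923)(208.4615 - 170) = (1/2)(7.6923)(38.4615) = 147.929.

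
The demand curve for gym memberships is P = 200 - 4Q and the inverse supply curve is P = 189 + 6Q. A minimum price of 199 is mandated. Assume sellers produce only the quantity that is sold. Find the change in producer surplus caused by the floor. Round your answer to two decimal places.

Without the control, 200 - 4Q = 189 + 6Q so Q* = 1.1 and P* = 195.6.
At P = 199, buyers demand (200 - 199)/4 = 0.25 while sellers would supply more, so the quantity traded is 0.25 at price 199.
PS goes from (1/2)(1.1)(6.6) = 3.63 to 2.3125 (computed as (199 - 189)(0.25) - (1/2)(6)(0.25)^2), a change of -1.3175.

-1.32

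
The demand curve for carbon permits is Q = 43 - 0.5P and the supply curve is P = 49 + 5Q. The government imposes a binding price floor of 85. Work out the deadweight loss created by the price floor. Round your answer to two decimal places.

80.16

Rewriting demand in inverse form: P = 86 - 2Q.
Without the control, 86 - 2Q = 49 + 5Q so Q* = 5.2857 and P* = 75.4286.
At P = 85, buyers demand (86 - 85)/2 = 0.5 while sellers would supply more, so the quantity traded is 0.5 at price 85.
At Q = 0.5 the demand price is 85 and the supply price is 51.5. Deadweight loss is the triangle between the curves from 0.5 to 5.2857: (1/2)(85 - 51.5)(5.2857 - 0.5) = 80.1607.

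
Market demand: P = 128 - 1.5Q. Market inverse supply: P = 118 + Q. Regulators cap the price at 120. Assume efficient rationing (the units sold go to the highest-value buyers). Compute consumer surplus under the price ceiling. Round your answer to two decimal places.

Free-market equilibrium: 128 - 1.5Q = 118 + Q gives Q* = 4, P* = 122.
At the ceiling price 120, quantity supplied is (120 - 118)/1 = 2; supply is the short side, so Q = 2 trades at P = 120.
The demand price at Q = 2 is 125. CS is the trapezoid between demand and 120 over [0, 2]: (1/2)[(128 - 120) + (125 - 120)](2) = 13.

13.00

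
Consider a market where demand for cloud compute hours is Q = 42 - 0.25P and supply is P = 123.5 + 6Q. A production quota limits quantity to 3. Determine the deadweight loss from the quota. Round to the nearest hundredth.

Rewriting demand in inverse form: P = 168 - 4Q.
Without the quota, 168 - 4Q = 123.5 + 6Q gives Q* = 4.45.
At Q = 3 the demand price is 168 - 4(3) = 156 and the supply price is 123.5 + 6(3) = 141.5.
DWL = (1/2)(gap between curves at 3) x (Q* - 3) = (1/2)(14.5)(1.45) = 10.5125.

10.51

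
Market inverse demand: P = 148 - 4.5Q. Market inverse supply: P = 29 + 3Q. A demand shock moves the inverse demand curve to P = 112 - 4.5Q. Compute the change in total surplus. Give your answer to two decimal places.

Initial equilibrium: Q_0 = 15.8667, P_0 = 76.6; CS_0 = (1/2)(15.8667)(71.4) = 566.44, PS_0 = (1/2)(15.8667)(47.6) = 377.6267.
New equilibrium: 112 - 4.5Q = 29 + 3Q gives Q_1 = 11.0667, P_1 = 62.2; CS_1 = 275.56, PS_1 = 183.7067.
Change in total surplus = (275.56 + 183.7067) - (566.44 + 377.6267) = -484.8.

-484.80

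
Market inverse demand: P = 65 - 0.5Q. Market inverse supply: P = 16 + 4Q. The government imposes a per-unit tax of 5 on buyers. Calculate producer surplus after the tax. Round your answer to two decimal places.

Without the tax, 65 - 0.5Q = 16 + 4Q so Q* = 10.8889 and P* = 59.5556.
A tax on buyers shifts demand down by 5: (65 - 5) - 0.5Q = 16 + 4Q, so Q_t = 9.7778. Buyers pay P_b = 60.1111; sellers receive P_s = P_b - 5 = 55.1111.
Producer surplus is the triangle above supply below P_s: (1/2)(9.7778)(55.1111 - 16) = 191.2099.

191.21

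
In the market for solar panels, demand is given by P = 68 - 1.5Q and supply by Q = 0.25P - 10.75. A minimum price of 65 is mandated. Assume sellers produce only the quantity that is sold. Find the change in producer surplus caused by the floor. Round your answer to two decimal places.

Rewriting supply in inverse form: P = 43 + 4Q.
Free-market equilibrium: 68 - 1.5Q = 43 + 4Q gives Q* = 4.5455, P* = 61.1818.
At P = 65, buyers demand (68 - 65)/1.5 = 2 while sellers would supply more, so the quantity traded is 2 at price 65.
PS goes from (1/2)(4.5455)(18.1818) = 41.3223 to 36 (computed as (65 - 43)(2) - (1/2)(4)(2)^2), a change of -5.3223.

-5.32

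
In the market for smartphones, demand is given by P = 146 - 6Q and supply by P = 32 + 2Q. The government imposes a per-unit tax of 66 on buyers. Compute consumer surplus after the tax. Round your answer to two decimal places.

Without the tax, 146 - 6Q = 32 + 2Q so Q* = 14.25 and P* = 60.5.
With the tax, buyers' net willingness to pay falls by 66: (146 - 66) - 6Q = 32 + 2Q, so Q_t = 6. Buyers pay P_b = 110; sellers receive P_s = P_b - 66 = 44.
CS = (1/2)(Q_t)(146 - P_b) = (1/2)(6)(36) = 108.

108.00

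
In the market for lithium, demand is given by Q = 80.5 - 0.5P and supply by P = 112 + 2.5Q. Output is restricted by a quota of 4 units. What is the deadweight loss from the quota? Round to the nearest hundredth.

Rewriting demand in inverse form: P = 161 - 2Q.
Unrestricted equilibrium: Q* = (161 - 112)/(2 + 2.5) = 10.8889.
At Q = 4 the demand price is 161 - 2(4) = 153 and the supply price is 112 + 2.5(4) = 122.
DWL = (1/2)(gap between curves at 4) x (Q* - 4) = (1/2)(31)(6.8889) = 106.7778.

106.78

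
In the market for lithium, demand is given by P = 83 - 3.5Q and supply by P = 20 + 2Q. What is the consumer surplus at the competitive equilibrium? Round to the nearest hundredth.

229.61

Equilibrium: 83 - 3.5Q = 20 + 2Q, so Q* = 11.4545 and P* = 42.9091.
The demand choke price is 83, so CS = (1/2)(Q*)(83 - P*) = (1/2)(11.4545)(40.0909) = 229.6116.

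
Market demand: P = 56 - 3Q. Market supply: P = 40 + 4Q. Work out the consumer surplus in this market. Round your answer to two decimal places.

7.84

Setting demand equal to supply, 16 = 7Q, so Q* = 2.2857 and P* = 49.1429.
CS is the area between the demand curve and P* from 0 to Q*: (1/2)(2.2857)(6.8571) = 7.8367.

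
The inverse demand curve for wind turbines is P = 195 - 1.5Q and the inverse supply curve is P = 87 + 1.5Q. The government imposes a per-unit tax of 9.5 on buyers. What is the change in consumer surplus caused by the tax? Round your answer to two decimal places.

Without the tax, 195 - 1.5Q = 87 + 1.5Q so Q* = 36 and P* = 141.
A tax on buyers shifts demand down by 9.5: (195 - 9.5) - 1.5Q = 87 + 1.5Q, so Q_t = 32.8333. Buyers pay P_b = 145.75; sellers receive P_s = P_b - 9.5 = 136.25.
Consumers lose the trapezoid between P* and P_b out to Q_t plus the triangle from Q_t to Q*: change in CS = 808.5208 - 972 = -163.4792.

-163.48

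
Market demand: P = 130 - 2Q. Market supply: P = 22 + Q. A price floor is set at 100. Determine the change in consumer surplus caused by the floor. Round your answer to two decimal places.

Free-market equilibrium: 130 - 2Q = 22 + Q gives Q* = 36, P* = 58.
At the floor price 100, quantity demanded is (130 - 100)/2 = 15; demand is the short side, so Q = 15 trades at P = 100.
CS goes from (1/2)(36)(72) = 1296 to 225 (computed as (130 - 100)(15) - (1/2)(2)(15)^2), a change of -1071.

-1071.00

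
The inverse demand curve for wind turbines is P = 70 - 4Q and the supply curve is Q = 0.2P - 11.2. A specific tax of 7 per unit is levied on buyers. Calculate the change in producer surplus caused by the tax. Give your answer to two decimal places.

Rewriting supply in inverse form: P = 56 + 5Q.
Without the tax, 70 - 4Q = 56 + 5Q so Q* = 1.5556 and P* = 63.7778.
A tax on buyers shifts demand down by 7: (70 - 7) - 4Q = 56 + 5Q, so Q_t = 0.7778. Buyers pay P_b = 66.8889; sellers receive P_s = P_b - 7 = 59.8889.
Producers lose the trapezoid between P_s and P* out to Q_t plus the triangle from Q_t to Q*: change in PS = 1.5123 - 6.0494 = -4.537.

-4.54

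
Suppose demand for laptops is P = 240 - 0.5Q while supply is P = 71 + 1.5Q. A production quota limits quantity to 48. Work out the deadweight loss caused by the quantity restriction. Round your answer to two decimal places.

1332.25

Unrestricted equilibrium: Q* = (240 - 71)/(0.5 + 1.5) = 84.5.
At Q = 48 the demand price is 240 - 0.5(48) = 216 and the supply price is 71 + 1.5(48) = 143.
DWL = (1/2)(gap between curves at 48) x (Q* - 48) = (1/2)(73)(36.5) = 1332.25.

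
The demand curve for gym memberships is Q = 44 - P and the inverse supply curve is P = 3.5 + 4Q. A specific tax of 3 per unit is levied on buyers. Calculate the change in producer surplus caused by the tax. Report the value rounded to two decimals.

Rewriting demand in inverse form: P = 44 - Q.
Pre-tax equilibrium: 44 - Q = 3.5 + 4Q gives Q* = 8.1, P* = 35.9.
With the tax, buyers' net willingness to pay falls by 3: (44 - 3) - Q = 3.5 + 4Q, so Q_t = 7.5. Buyers pay P_b = 36.5; sellers receive P_s = P_b - 3 = 33.5.
PS falls from (1/2)(8.1)(32.4) = 131.22 to (1/2)(7.5)(30) = 112.5, a change of -18.72.

-18.72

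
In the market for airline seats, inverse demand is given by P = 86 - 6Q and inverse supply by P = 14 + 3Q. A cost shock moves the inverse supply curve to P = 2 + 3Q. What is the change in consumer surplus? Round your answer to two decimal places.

Initial equilibrium: Q_0 = 8, P_0 = 38; CS_0 = (1/2)(8)(48) = 192, PS_0 = (1/2)(8)(24) = 96.
New equilibrium: 86 - 6Q = 2 + 3Q gives Q_1 = 9.3333, P_1 = 30; CS_1 = 261.3333, PS_1 = 130.6667.
Change in consumer surplus = 261.3333 - 192 = 69.3333.

69.33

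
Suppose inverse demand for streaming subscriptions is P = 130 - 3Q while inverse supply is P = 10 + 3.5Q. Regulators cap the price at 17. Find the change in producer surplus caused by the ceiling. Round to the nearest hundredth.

-589.45

Free-market equilibrium: 130 - 3Q = 10 + 3.5Q gives Q* = 18.4615, P* = 74.6154.
At P = 17, sellers supply (17 - 10)/3.5 = 2 while buyers want more, so the quantity traded is 2 at price 17.
PS goes from (1/2)(18.4615)(64.6154) = 596.4497 to 7 (computed as (17 - 10)(2) - (1/2)(3.5)(2)^2), a change of -589.4497.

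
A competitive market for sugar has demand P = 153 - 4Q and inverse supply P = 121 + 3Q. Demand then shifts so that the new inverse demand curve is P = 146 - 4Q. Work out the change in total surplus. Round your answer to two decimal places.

Initial equilibrium: Q_0 = 4.5714, P_0 = 134.7143; CS_0 = (1/2)(4.5714)(18.2857) = 41.7959, PS_0 = (1/2)(4.5714)(13.7143) = 31.3469.
New equilibrium: 146 - 4Q = 121 + 3Q gives Q_1 = 3.5714, P_1 = 131.7143; CS_1 = 25.5102, PS_1 = 19.1327.
Change in total surplus = (25.5102 + 19.1327) - (41.7959 + 31.3469) = -28.5.

-28.50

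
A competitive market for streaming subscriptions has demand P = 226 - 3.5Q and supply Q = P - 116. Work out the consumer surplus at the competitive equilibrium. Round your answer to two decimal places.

1045.68

Rewriting supply in inverse form: P = 116 + Q.
Setting demand equal to supply, 110 = 4.5Q, so Q* = 24.4444 and P* = 140.4444.
The demand choke price is 226, so CS = (1/2)(Q*)(226 - P*) = (1/2)(24.4444)(85.5556) = 1045.679.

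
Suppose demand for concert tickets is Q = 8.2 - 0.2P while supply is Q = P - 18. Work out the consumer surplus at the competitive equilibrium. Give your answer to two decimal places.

Rewriting demand in inverse form: P = 41 - 5Q.
Rewriting supply in inverse form: P = 18 + Q.
Equilibrium: 41 - 5Q = 18 + Q, so Q* = 3.8333 and P* = 21.8333.
Consumer surplus is the triangle under demand above P*: (1/2)(3.8333)(41 - 21.8333) = (1/2)(3.8333)(19.1667) = 36.7361.

36.74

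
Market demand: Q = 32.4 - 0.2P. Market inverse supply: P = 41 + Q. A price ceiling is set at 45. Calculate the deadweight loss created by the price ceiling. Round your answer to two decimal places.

784.08

Rewriting demand in inverse form: P = 162 - 5Q.
Without the control, 162 - 5Q = 41 + Q so Q* = 20.1667 and P* = 61.1667.
At the ceiling price 45, quantity supplied is (45 - 41)/1 = 4; supply is the short side, so Q = 4 trades at P = 45.
At Q = 4 the demand price is 142 and the supply price is 45. Deadweight loss is the triangle between the curves from 4 to 20.1667: (1/2)(142 - 45)(20.1667 - 4) = 784.0833.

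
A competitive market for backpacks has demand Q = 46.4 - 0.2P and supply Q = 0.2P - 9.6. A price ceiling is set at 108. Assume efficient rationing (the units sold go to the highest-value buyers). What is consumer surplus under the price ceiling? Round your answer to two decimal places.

Rewriting demand in inverse form: P = 232 - 5Q.
Rewriting supply in inverse form: P = 48 + 5Q.
Free-market equilibrium: 232 - 5Q = 48 + 5Q gives Q* = 18.4, P* = 140.
At P = 108, sellers supply (108 - 48)/5 = 12 while buyers want more, so the quantity traded is 12 at price 108.
The demand price at Q = 12 is 172. CS is the trapezoid between demand and 108 over [0, 12]: (1/2)[(232 - 108) + (172 - 108)](12) = 1128.

1128.00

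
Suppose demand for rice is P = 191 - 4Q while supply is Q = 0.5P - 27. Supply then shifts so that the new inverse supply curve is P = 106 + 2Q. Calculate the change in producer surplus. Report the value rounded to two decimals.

-320.67

Rewriting supply in inverse form: P = 54 + 2Q.
Initial equilibrium: Q_0 = 22.8333, P_0 = 99.6667; CS_0 = (1/2)(22.8333)(91.3333) = 1042.7222, PS_0 = (1/2)(22.8333)(45.6667) = 521.3611.
New equilibrium: 191 - 4Q = 106 + 2Q gives Q_1 = 14.1667, P_1 = 134.3333; CS_1 = 401.3889, PS_1 = 200.6944.
Change in producer surplus = 200.6944 - 521.3611 = -320.6667.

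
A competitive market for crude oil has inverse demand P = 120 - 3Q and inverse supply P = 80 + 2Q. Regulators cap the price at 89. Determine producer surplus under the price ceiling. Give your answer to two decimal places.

Free-market equilibrium: 120 - 3Q = 80 + 2Q gives Q* = 8, P* = 96.
At the ceiling price 89, quantity supplied is (89 - 80)/2 = 4.5; supply is the short side, so Q = 4.5 trades at P = 89.
PS is the triangle above supply below 89: (1/2)(4.5)(89 - 80) = 20.25.

20.25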